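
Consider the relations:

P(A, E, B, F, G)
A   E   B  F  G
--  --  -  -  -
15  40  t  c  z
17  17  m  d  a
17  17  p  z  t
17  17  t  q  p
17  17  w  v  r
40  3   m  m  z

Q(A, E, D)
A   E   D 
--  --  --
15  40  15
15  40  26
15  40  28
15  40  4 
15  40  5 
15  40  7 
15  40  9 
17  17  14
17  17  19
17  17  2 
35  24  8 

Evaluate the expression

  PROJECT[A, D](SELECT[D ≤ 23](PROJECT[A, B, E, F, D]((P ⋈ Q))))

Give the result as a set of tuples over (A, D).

{(15, 15), (15, 4), (15, 5), (15, 7), (15, 9), (17, 14), (17, 19), (17, 2)}

P ⋈ Q (natural join on A, E): {(15, 40, t, c, z, 15), (15, 40, t, c, z, 26), (15, 40, t, c, z, 28), (15, 40, t, c, z, 4), (15, 40, t, c, z, 5), (15, 40, t, c, z, 7), (15, 40, t, c, z, 9), (17, 17, m, d, a, 14), (17, 17, m, d, a, 19), (17, 17, m, d, a, 2), (17, 17, p, z, t, 14), (17, 17, p, z, t, 19), (17, 17, p, z, t, 2), (17, 17, t, q, p, 14), (17, 17, t, q, p, 19), (17, 17, t, q, p, 2), (17, 17, w, v, r, 14), (17, 17, w, v, r, 19), (17, 17, w, v, r, 2)}
Keep only column(s) A, B, E, F, D: {(15, t, 40, c, 15), (15, t, 40, c, 26), (15, t, 40, c, 28), (15, t, 40, c, 4), (15, t, 40, c, 5), (15, t, 40, c, 7), (15, t, 40, c, 9), (17, m, 17, d, 14), (17, m, 17, d, 19), (17, m, 17, d, 2), (17, p, 17, z, 14), (17, p, 17, z, 19), (17, p, 17, z, 2), (17, t, 17, q, 14), (17, t, 17, q, 19), (17, t, 17, q, 2), (17, w, 17, v, 14), (17, w, 17, v, 19), (17, w, 17, v, 2)}
σ[D ≤ 23]: keep tuples satisfying D ≤ 23 → {(15, t, 40, c, 15), (15, t, 40, c, 4), (15, t, 40, c, 5), (15, t, 40, c, 7), (15, t, 40, c, 9), (17, m, 17, d, 14), (17, m, 17, d, 19), (17, m, 17, d, 2), (17, p, 17, z, 14), (17, p, 17, z, 19), (17, p, 17, z, 2), (17, t, 17, q, 14), (17, t, 17, q, 19), (17, t, 17, q, 2), (17, w, 17, v, 14), (17, w, 17, v, 19), (17, w, 17, v, 2)}
Keep only column(s) A, D (9 duplicate(s) eliminated): {(15, 15), (15, 4), (15, 5), (15, 7), (15, 9), (17, 14), (17, 19), (17, 2)}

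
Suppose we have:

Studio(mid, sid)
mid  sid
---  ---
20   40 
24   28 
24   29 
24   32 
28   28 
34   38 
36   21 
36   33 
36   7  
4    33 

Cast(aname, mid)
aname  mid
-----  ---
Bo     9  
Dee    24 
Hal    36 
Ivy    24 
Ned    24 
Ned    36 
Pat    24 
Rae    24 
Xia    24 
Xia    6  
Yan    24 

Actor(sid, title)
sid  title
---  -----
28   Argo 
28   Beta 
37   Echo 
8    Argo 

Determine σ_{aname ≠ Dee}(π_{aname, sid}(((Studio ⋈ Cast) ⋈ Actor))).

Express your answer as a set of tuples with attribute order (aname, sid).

{(Ivy, 28), (Ned, 28), (Pat, 28), (Rae, 28), (Xia, 28), (Yan, 28)}

Joining Studio and Cast on mid yields {(24, 28, Dee), (24, 28, Ivy), (24, 28, Ned), (24, 28, Pat), (24, 28, Rae), (24, 28, Xia), (24, 28, Yan), (24, 29, Dee), (24, 29, Ivy), (24, 29, Ned), (24, 29, Pat), (24, 29, Rae), (24, 29, Xia), (24, 29, Yan), (24, 32, Dee), (24, 32, Ivy), (24, 32, Ned), (24, 32, Pat), (24, 32, Rae), (24, 32, Xia), (24, 32, Yan), (36, 21, Hal), (36, 21, Ned), (36, 33, Hal), (36, 33, Ned), (36, 7, Hal), (36, 7, Ned)}.
Joining (Studio ⋈ Cast) and Actor on sid yields {(24, 28, Dee, Argo), (24, 28, Dee, Beta), (24, 28, Ivy, Argo), (24, 28, Ivy, Beta), (24, 28, Ned, Argo), (24, 28, Ned, Beta), (24, 28, Pat, Argo), (24, 28, Pat, Beta), (24, 28, Rae, Argo), (24, 28, Rae, Beta), (24, 28, Xia, Argo), (24, 28, Xia, Beta), (24, 28, Yan, Argo), (24, 28, Yan, Beta)}.
π[aname, sid]: project onto (aname, sid) (7 duplicate(s) eliminated) → {(Dee, 28), (Ivy, 28), (Ned, 28), (Pat, 28), (Rae, 28), (Xia, 28), (Yan, 28)}
σ[aname ≠ Dee]: keep tuples satisfying aname ≠ Dee → {(Ivy, 28), (Ned, 28), (Pat, 28), (Rae, 28), (Xia, 28), (Yan, 28)}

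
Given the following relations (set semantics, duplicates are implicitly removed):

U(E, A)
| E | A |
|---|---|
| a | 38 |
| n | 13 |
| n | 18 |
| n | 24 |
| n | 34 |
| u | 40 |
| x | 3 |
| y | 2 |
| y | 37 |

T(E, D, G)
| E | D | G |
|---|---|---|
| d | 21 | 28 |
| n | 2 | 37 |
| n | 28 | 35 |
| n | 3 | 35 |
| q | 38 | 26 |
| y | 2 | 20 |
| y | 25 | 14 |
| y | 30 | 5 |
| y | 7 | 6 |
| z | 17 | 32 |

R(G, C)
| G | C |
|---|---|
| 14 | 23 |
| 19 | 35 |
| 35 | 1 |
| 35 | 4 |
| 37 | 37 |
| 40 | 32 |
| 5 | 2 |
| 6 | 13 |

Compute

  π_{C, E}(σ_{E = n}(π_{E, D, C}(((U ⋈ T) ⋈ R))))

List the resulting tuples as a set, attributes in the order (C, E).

{(1, n), (37, n), (4, n)}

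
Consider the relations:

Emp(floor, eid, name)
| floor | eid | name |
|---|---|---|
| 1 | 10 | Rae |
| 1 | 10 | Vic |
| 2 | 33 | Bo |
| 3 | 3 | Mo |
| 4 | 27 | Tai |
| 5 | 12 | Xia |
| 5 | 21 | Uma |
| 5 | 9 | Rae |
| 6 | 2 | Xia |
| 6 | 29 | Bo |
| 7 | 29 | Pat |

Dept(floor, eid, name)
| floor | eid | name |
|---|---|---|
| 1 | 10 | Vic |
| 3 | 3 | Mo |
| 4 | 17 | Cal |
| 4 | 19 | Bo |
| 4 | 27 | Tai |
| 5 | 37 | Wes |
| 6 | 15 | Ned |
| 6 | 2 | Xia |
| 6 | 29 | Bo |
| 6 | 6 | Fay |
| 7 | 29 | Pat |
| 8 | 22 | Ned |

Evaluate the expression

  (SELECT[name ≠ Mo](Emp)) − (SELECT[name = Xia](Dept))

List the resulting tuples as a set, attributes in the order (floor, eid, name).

{(1, 10, Rae), (1, 10, Vic), (2, 33, Bo), (4, 27, Tai), (5, 12, Xia), (5, 21, Uma), (5, 9, Rae), (6, 29, Bo), (7, 29, Pat)}

Apply σ_{name ≠ Mo}; surviving tuples: {(1, 10, Rae), (1, 10, Vic), (2, 33, Bo), (4, 27, Tai), (5, 12, Xia), (5, 21, Uma), (5, 9, Rae), (6, 2, Xia), (6, 29, Bo), (7, 29, Pat)}
Apply σ_{name = Xia}; surviving tuples: {(6, 2, Xia)}
Set difference of the two operands is {(1, 10, Rae), (1, 10, Vic), (2, 33, Bo), (4, 27, Tai), (5, 12, Xia), (5, 21, Uma), (5, 9, Rae), (6, 29, Bo), (7, 29, Pat)}.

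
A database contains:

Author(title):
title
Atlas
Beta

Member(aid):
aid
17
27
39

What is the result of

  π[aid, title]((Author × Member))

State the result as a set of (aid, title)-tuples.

Author × Member: Cartesian product, 2·3 = 6 tuples over (title, aid).
Keep only column(s) aid, title: {(17, Atlas), (17, Beta), (27, Atlas), (27, Beta), (39, Atlas), (39, Beta)}

{(17, Atlas), (17, Beta), (27, Atlas), (27, Beta), (39, Atlas), (39, Beta)}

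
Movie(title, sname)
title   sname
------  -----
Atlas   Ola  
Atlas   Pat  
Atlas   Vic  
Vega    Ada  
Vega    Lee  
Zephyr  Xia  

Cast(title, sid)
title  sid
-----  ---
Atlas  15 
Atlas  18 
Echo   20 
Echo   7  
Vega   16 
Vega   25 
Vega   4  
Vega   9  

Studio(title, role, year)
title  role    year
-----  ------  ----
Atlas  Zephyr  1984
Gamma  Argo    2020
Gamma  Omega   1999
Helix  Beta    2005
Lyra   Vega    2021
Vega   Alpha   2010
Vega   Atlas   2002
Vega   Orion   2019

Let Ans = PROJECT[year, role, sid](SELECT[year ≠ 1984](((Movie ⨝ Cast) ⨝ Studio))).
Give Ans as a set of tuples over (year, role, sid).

{(2002, Atlas, 16), (2002, Atlas, 25), (2002, Atlas, 4), (2002, Atlas, 9), (2010, Alpha, 16), (2010, Alpha, 25), (2010, Alpha, 4), (2010, Alpha, 9), (2019, Orion, 16), (2019, Orion, 25), (2019, Orion, 4), (2019, Orion, 9)}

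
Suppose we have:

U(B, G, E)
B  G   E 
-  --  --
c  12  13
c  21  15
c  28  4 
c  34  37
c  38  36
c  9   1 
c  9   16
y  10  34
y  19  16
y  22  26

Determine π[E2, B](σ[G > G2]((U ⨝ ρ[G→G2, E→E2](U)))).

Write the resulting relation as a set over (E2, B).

ρ[G→G2, E→E2]: schema becomes (B, G2, E2); tuples unchanged.
Joining U and ρ[G→G2, E→E2](U) on B yields {(c, 12, 13, 12, 13), (c, 12, 13, 21, 15), (c, 12, 13, 28, 4), (c, 12, 13, 34, 37), (c, 12, 13, 38, 36), (c, 12, 13, 9, 1), (c, 12, 13, 9, 16), (c, 21, 15, 12, 13), (c, 21, 15, 21, 15), (c, 21, 15, 28, 4), (c, 21, 15, 34, 37), (c, 21, 15, 38, 36), (c, 21, 15, 9, 1), (c, 21, 15, 9, 16), (c, 28, 4, 12, 13), (c, 28, 4, 21, 15), (c, 28, 4, 28, 4), (c, 28, 4, 34, 37), (c, 28, 4, 38, 36), (c, 28, 4, 9, 1), (c, 28, 4, 9, 16), (c, 34, 37, 12, 13), (c, 34, 37, 21, 15), (c, 34, 37, 28, 4), (c, 34, 37, 34, 37), (c, 34, 37, 38, 36), (c, 34, 37, 9, 1), (c, 34, 37, 9, 16), (c, 38, 36, 12, 13), (c, 38, 36, 21, 15), (c, 38, 36, 28, 4), (c, 38, 36, 34, 37), (c, 38, 36, 38, 36), (c, 38, 36, 9, 1), (c, 38, 36, 9, 16), (c, 9, 1, 12, 13), (c, 9, 1, 21, 15), (c, 9, 1, 28, 4), (c, 9, 1, 34, 37), (c, 9, 1, 38, 36), (c, 9, 1, 9, 1), (c, 9, 1, 9, 16), (c, 9, 16, 12, 13), (c, 9, 16, 21, 15), (c, 9, 16, 28, 4), (c, 9, 16, 34, 37), (c, 9, 16, 38, 36), (c, 9, 16, 9, 1), (c, 9, 16, 9, 16), (y, 10, 34, 10, 34), (y, 10, 34, 19, 16), (y, 10, 34, 22, 26), (y, 19, 16, 10, 34), (y, 19, 16, 19, 16), (y, 19, 16, 22, 26), (y, 22, 26, 10, 34), (y, 22, 26, 19, 16), (y, 22, 26, 22, 26)}.
Apply σ_{G > G2}; surviving tuples: {(c, 12, 13, 9, 1), (c, 12, 13, 9, 16), (c, 21, 15, 12, 13), (c, 21, 15, 9, 1), (c, 21, 15, 9, 16), (c, 28, 4, 12, 13), (c, 28, 4, 21, 15), (c, 28, 4, 9, 1), (c, 28, 4, 9, 16), (c, 34, 37, 12, 13), (c, 34, 37, 21, 15), (c, 34, 37, 28, 4), (c, 34, 37, 9, 1), (c, 34, 37, 9, 16), (c, 38, 36, 12, 13), (c, 38, 36, 21, 15), (c, 38, 36, 28, 4), (c, 38, 36, 34, 37), (c, 38, 36, 9, 1), (c, 38, 36, 9, 16), (y, 19, 16, 10, 34), (y, 22, 26, 10, 34), (y, 22, 26, 19, 16)}
π_{E2, B} gives {(1, c), (13, c), (15, c), (16, c), (16, y), (34, y), (37, c), (4, c)} (15 duplicate(s) eliminated).

{(1, c), (13, c), (15, c), (16, c), (16, y), (34, y), (37, c), (4, c)}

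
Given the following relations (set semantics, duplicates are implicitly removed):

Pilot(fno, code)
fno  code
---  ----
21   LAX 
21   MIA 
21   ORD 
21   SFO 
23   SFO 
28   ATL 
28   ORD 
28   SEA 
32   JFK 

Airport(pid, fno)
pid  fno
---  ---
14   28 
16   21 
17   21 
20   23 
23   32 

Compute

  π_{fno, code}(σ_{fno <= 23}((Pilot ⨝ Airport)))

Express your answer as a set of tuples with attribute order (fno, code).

Pilot ⋈ Airport (natural join on fno): {(21, LAX, 16), (21, LAX, 17), (21, MIA, 16), (21, MIA, 17), (21, ORD, 16), (21, ORD, 17), (21, SFO, 16), (21, SFO, 17), (23, SFO, 20), (28, ATL, 14), (28, ORD, 14), (28, SEA, 14), (32, JFK, 23)}
Apply σ_{fno <= 23}; surviving tuples: {(21, LAX, 16), (21, LAX, 17), (21, MIA, 16), (21, MIA, 17), (21, ORD, 16), (21, ORD, 17), (21, SFO, 16), (21, SFO, 17), (23, SFO, 20)}
π_{fno, code} gives {(21, LAX), (21, MIA), (21, ORD), (21, SFO), (23, SFO)} (4 duplicate(s) eliminated).

{(21, LAX), (21, MIA), (21, ORD), (21, SFO), (23, SFO)}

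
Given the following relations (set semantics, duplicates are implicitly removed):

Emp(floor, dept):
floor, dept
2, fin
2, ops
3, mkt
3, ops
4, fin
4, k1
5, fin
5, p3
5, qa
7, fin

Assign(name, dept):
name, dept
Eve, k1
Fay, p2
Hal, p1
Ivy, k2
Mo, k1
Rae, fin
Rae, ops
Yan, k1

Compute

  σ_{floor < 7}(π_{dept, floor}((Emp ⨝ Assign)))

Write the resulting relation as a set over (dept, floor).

Joining Emp and Assign on dept yields {(2, fin, Rae), (2, ops, Rae), (3, ops, Rae), (4, fin, Rae), (4, k1, Eve), (4, k1, Mo), (4, k1, Yan), (5, fin, Rae), (7, fin, Rae)}.
Keep only column(s) dept, floor (2 duplicate(s) eliminated): {(fin, 2), (fin, 4), (fin, 5), (fin, 7), (k1, 4), (ops, 2), (ops, 3)}
Selection floor < 7: {(fin, 2), (fin, 4), (fin, 5), (k1, 4), (ops, 2), (ops, 3)}

{(fin, 2), (fin, 4), (fin, 5), (k1, 4), (ops, 2), (ops, 3)}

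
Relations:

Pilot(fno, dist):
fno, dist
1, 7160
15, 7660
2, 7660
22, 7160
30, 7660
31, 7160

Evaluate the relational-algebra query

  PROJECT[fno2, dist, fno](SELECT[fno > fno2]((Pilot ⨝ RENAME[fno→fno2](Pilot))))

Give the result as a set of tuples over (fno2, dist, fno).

ρ[fno→fno2]: schema becomes (fno2, dist); tuples unchanged.
Joining Pilot and RENAME[fno→fno2](Pilot) on dist yields {(1, 7160, 1), (1, 7160, 22), (1, 7160, 31), (15, 7660, 15), (15, 7660, 2), (15, 7660, 30), (2, 7660, 15), (2, 7660, 2), (2, 7660, 30), (22, 7160, 1), (22, 7160, 22), (22, 7160, 31), (30, 7660, 15), (30, 7660, 2), (30, 7660, 30), (31, 7160, 1), (31, 7160, 22), (31, 7160, 31)}.
Filtering on fno > fno2 leaves {(15, 7660, 2), (22, 7160, 1), (30, 7660, 15), (30, 7660, 2), (31, 7160, 1), (31, 7160, 22)}.
Projecting to fno2, dist, fno: {(1, 7160, 22), (1, 7160, 31), (15, 7660, 30), (2, 7660, 15), (2, 7660, 30), (22, 7160, 31)}

{(1, 7160, 22), (1, 7160, 31), (15, 7660, 30), (2, 7660, 15), (2, 7660, 30), (22, 7160, 31)}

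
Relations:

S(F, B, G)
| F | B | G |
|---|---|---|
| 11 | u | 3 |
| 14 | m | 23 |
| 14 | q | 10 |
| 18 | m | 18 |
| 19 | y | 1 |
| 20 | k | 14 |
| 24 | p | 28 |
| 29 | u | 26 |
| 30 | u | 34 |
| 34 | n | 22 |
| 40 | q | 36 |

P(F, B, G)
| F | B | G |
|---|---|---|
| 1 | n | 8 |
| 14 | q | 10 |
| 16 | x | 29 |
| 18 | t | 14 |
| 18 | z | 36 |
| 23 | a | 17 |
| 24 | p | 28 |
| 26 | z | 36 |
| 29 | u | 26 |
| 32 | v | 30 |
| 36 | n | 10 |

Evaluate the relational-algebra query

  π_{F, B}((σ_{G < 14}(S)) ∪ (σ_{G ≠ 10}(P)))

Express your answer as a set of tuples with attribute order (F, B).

Selection G < 14: {(11, u, 3), (14, q, 10), (19, y, 1)}
Selection G ≠ 10: {(1, n, 8), (16, x, 29), (18, t, 14), (18, z, 36), (23, a, 17), (24, p, 28), (26, z, 36), (29, u, 26), (32, v, 30)}
Set union of the two operands is {(1, n, 8), (11, u, 3), (14, q, 10), (16, x, 29), (18, t, 14), (18, z, 36), (19, y, 1), (23, a, 17), (24, p, 28), (26, z, 36), (29, u, 26), (32, v, 30)}.
π[F, B]: project onto (F, B) → {(1, n), (11, u), (14, q), (16, x), (18, t), (18, z), (19, y), (23, a), (24, p), (26, z), (29, u), (32, v)}

{(1, n), (11, u), (14, q), (16, x), (18, t), (18, z), (19, y), (23, a), (24, p), (26, z), (29, u), (32, v)}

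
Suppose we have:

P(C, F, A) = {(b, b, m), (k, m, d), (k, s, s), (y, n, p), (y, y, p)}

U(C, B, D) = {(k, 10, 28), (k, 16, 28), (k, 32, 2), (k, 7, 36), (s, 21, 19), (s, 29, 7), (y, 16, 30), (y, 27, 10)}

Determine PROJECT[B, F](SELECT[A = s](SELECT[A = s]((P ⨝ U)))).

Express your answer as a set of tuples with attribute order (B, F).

P ⋈ U (natural join on C): {(k, m, d, 10, 28), (k, m, d, 16, 28), (k, m, d, 32, 2), (k, m, d, 7, 36), (k, s, s, 10, 28), (k, s, s, 16, 28), (k, s, s, 32, 2), (k, s, s, 7, 36), (y, n, p, 16, 30), (y, n, p, 27, 10), (y, y, p, 16, 30), (y, y, p, 27, 10)}
Filtering on A = s leaves {(k, s, s, 10, 28), (k, s, s, 16, 28), (k, s, s, 32, 2), (k, s, s, 7, 36)}.
Filtering on A = s leaves {(k, s, s, 10, 28), (k, s, s, 16, 28), (k, s, s, 32, 2), (k, s, s, 7, 36)}.
π[B, F]: project onto (B, F) → {(10, s), (16, s), (32, s), (7, s)}

{(10, s), (16, s), (32, s), (7, s)}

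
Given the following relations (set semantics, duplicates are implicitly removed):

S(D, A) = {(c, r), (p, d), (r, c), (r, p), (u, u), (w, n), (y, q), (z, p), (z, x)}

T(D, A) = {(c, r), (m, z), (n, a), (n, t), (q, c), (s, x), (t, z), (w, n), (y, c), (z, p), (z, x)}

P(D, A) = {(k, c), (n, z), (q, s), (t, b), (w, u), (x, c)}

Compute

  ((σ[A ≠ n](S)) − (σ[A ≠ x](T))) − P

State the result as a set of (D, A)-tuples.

{(p, d), (r, c), (r, p), (u, u), (y, q), (z, x)}

Apply σ_{A ≠ n}; surviving tuples: {(c, r), (p, d), (r, c), (r, p), (u, u), (y, q), (z, p), (z, x)}
Apply σ_{A ≠ x}; surviving tuples: {(c, r), (m, z), (n, a), (n, t), (q, c), (t, z), (w, n), (y, c), (z, p)}
Set difference of the two operands is {(p, d), (r, c), (r, p), (u, u), (y, q), (z, x)}.
Set difference of the two operands is {(p, d), (r, c), (r, p), (u, u), (y, q), (z, x)}.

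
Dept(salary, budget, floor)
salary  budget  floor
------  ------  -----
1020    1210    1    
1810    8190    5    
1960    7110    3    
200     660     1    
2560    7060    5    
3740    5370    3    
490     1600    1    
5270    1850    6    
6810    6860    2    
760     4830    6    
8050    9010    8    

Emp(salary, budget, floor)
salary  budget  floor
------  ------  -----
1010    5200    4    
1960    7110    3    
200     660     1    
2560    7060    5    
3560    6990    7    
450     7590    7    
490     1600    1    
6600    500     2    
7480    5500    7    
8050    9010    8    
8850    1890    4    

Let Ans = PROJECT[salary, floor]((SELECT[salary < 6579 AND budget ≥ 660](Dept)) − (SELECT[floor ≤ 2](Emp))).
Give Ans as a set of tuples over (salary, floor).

{(1020, 1), (1810, 5), (1960, 3), (2560, 5), (3740, 3), (5270, 6), (760, 6)}

σ[salary < 6579 AND budget ≥ 660]: keep tuples satisfying salary < 6579 AND budget ≥ 660 → {(1020, 1210, 1), (1810, 8190, 5), (1960, 7110, 3), (200, 660, 1), (2560, 7060, 5), (3740, 5370, 3), (490, 1600, 1), (5270, 1850, 6), (760, 4830, 6)}
σ[floor ≤ 2]: keep tuples satisfying floor ≤ 2 → {(200, 660, 1), (490, 1600, 1), (6600, 500, 2)}
Difference: {(1020, 1210, 1), (1810, 8190, 5), (1960, 7110, 3), (200, 660, 1), (2560, 7060, 5), (3740, 5370, 3), (490, 1600, 1), (5270, 1850, 6), (760, 4830, 6)} with {(200, 660, 1), (490, 1600, 1), (6600, 500, 2)} → {(1020, 1210, 1), (1810, 8190, 5), (1960, 7110, 3), (2560, 7060, 5), (3740, 5370, 3), (5270, 1850, 6), (760, 4830, 6)}
π_{salary, floor} gives {(1020, 1), (1810, 5), (1960, 3), (2560, 5), (3740, 3), (5270, 6), (760, 6)}.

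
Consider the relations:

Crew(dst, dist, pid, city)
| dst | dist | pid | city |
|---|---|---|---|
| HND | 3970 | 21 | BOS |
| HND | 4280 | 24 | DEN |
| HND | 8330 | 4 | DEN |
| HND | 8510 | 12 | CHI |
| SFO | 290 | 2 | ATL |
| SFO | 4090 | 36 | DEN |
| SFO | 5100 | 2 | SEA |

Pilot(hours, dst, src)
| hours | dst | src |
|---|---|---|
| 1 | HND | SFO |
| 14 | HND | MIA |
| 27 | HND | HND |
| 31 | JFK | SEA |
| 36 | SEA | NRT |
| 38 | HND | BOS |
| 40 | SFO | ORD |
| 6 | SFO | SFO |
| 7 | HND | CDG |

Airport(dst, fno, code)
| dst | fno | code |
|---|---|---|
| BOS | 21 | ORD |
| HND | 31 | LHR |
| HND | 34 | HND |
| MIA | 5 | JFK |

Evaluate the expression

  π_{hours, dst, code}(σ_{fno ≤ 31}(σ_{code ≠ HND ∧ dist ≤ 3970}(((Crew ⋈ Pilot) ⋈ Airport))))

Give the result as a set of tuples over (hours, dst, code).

{(1, HND, LHR), (14, HND, LHR), (27, HND, LHR), (38, HND, LHR), (7, HND, LHR)}

Joining Crew and Pilot on dst yields {(HND, 3970, 21, BOS, 1, SFO), (HND, 3970, 21, BOS, 14, MIA), (HND, 3970, 21, BOS, 27, HND), (HND, 3970, 21, BOS, 38, BOS), (HND, 3970, 21, BOS, 7, CDG), (HND, 4280, 24, DEN, 1, SFO), (HND, 4280, 24, DEN, 14, MIA), (HND, 4280, 24, DEN, 27, HND), (HND, 4280, 24, DEN, 38, BOS), (HND, 4280, 24, DEN, 7, CDG), (HND, 8330, 4, DEN, 1, SFO), (HND, 8330, 4, DEN, 14, MIA), (HND, 8330, 4, DEN, 27, HND), (HND, 8330, 4, DEN, 38, BOS), (HND, 8330, 4, DEN, 7, CDG), (HND, 8510, 12, CHI, 1, SFO), (HND, 8510, 12, CHI, 14, MIA), (HND, 8510, 12, CHI, 27, HND), (HND, 8510, 12, CHI, 38, BOS), (HND, 8510, 12, CHI, 7, CDG), (SFO, 290, 2, ATL, 40, ORD), (SFO, 290, 2, ATL, 6, SFO), (SFO, 4090, 36, DEN, 40, ORD), (SFO, 4090, 36, DEN, 6, SFO), (SFO, 5100, 2, SEA, 40, ORD), (SFO, 5100, 2, SEA, 6, SFO)}.
Joining (Crew ⋈ Pilot) and Airport on dst yields {(HND, 3970, 21, BOS, 1, SFO, 31, LHR), (HND, 3970, 21, BOS, 1, SFO, 34, HND), (HND, 3970, 21, BOS, 14, MIA, 31, LHR), (HND, 3970, 21, BOS, 14, MIA, 34, HND), (HND, 3970, 21, BOS, 27, HND, 31, LHR), (HND, 3970, 21, BOS, 27, HND, 34, HND), (HND, 3970, 21, BOS, 38, BOS, 31, LHR), (HND, 3970, 21, BOS, 38, BOS, 34, HND), (HND, 3970, 21, BOS, 7, CDG, 31, LHR), (HND, 3970, 21, BOS, 7, CDG, 34, HND), (HND, 4280, 24, DEN, 1, SFO, 31, LHR), (HND, 4280, 24, DEN, 1, SFO, 34, HND), (HND, 4280, 24, DEN, 14, MIA, 31, LHR), (HND, 4280, 24, DEN, 14, MIA, 34, HND), (HND, 4280, 24, DEN, 27, HND, 31, LHR), (HND, 4280, 24, DEN, 27, HND, 34, HND), (HND, 4280, 24, DEN, 38, BOS, 31, LHR), (HND, 4280, 24, DEN, 38, BOS, 34, HND), (HND, 4280, 24, DEN, 7, CDG, 31, LHR), (HND, 4280, 24, DEN, 7, CDG, 34, HND), (HND, 8330, 4, DEN, 1, SFO, 31, LHR), (HND, 8330, 4, DEN, 1, SFO, 34, HND), (HND, 8330, 4, DEN, 14, MIA, 31, LHR), (HND, 8330, 4, DEN, 14, MIA, 34, HND), (HND, 8330, 4, DEN, 27, HND, 31, LHR), (HND, 8330, 4, DEN, 27, HND, 34, HND), (HND, 8330, 4, DEN, 38, BOS, 31, LHR), (HND, 8330, 4, DEN, 38, BOS, 34, HND), (HND, 8330, 4, DEN, 7, CDG, 31, LHR), (HND, 8330, 4, DEN, 7, CDG, 34, HND), (HND, 8510, 12, CHI, 1, SFO, 31, LHR), (HND, 8510, 12, CHI, 1, SFO, 34, HND), (HND, 8510, 12, CHI, 14, MIA, 31, LHR), (HND, 8510, 12, CHI, 14, MIA, 34, HND), (HND, 8510, 12, CHI, 27, HND, 31, LHR), (HND, 8510, 12, CHI, 27, HND, 34, HND), (HND, 8510, 12, CHI, 38, BOS, 31, LHR), (HND, 8510, 12, CHI, 38, BOS, 34, HND), (HND, 8510, 12, CHI, 7, CDG, 31, LHR), (HND, 8510, 12, CHI, 7, CDG, 34, HND)}.
Selection code ≠ HND ∧ dist ≤ 3970: {(HND, 3970, 21, BOS, 1, SFO, 31, LHR), (HND, 3970, 21, BOS, 14, MIA, 31, LHR), (HND, 3970, 21, BOS, 27, HND, 31, LHR), (HND, 3970, 21, BOS, 38, BOS, 31, LHR), (HND, 3970, 21, BOS, 7, CDG, 31, LHR)}
Selection fno ≤ 31: {(HND, 3970, 21, BOS, 1, SFO, 31, LHR), (HND, 3970, 21, BOS, 14, MIA, 31, LHR), (HND, 3970, 21, BOS, 27, HND, 31, LHR), (HND, 3970, 21, BOS, 38, BOS, 31, LHR), (HND, 3970, 21, BOS, 7, CDG, 31, LHR)}
Projecting to hours, dst, code: {(1, HND, LHR), (14, HND, LHR), (27, HND, LHR), (38, HND, LHR), (7, HND, LHR)}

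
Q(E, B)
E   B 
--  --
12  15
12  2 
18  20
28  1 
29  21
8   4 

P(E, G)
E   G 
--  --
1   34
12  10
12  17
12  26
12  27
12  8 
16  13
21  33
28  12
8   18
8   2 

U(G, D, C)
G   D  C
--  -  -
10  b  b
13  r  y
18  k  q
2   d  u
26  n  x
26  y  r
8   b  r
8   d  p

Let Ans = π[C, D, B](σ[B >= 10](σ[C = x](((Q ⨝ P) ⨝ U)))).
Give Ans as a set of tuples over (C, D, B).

{(x, n, 15)}

Natural join on E: {(12, 15, 10), (12, 15, 17), (12, 15, 26), (12, 15, 27), (12, 15, 8), (12, 2, 10), (12, 2, 17), (12, 2, 26), (12, 2, 27), (12, 2, 8), (28, 1, 12), (8, 4, 18), (8, 4, 2)}
Natural join on G: {(12, 15, 10, b, b), (12, 15, 26, n, x), (12, 15, 26, y, r), (12, 15, 8, b, r), (12, 15, 8, d, p), (12, 2, 10, b, b), (12, 2, 26, n, x), (12, 2, 26, y, r), (12, 2, 8, b, r), (12, 2, 8, d, p), (8, 4, 18, k, q), (8, 4, 2, d, u)}
Apply σ_{C = x}; surviving tuples: {(12, 15, 26, n, x), (12, 2, 26, n, x)}
Apply σ_{B >= 10}; surviving tuples: {(12, 15, 26, n, x)}
Projecting to C, D, B: {(x, n, 15)}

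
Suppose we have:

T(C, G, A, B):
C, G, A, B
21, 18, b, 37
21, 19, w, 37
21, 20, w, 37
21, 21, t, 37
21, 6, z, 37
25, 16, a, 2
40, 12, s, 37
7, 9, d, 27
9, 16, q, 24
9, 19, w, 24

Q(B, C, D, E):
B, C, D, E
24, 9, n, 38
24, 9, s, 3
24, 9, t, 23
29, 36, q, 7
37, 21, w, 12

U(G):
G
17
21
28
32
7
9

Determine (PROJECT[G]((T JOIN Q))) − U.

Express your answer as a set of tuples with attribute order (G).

Natural join on C, B: {(21, 18, b, 37, w, 12), (21, 19, w, 37, w, 12), (21, 20, w, 37, w, 12), (21, 21, t, 37, w, 12), (21, 6, z, 37, w, 12), (9, 16, q, 24, n, 38), (9, 16, q, 24, s, 3), (9, 16, q, 24, t, 23), (9, 19, w, 24, n, 38), (9, 19, w, 24, s, 3), (9, 19, w, 24, t, 23)}
π_{G} gives {16, 18, 19, 20, 21, 6} (5 duplicate(s) eliminated).
Set difference of the two operands is {16, 18, 19, 20, 6}.

{16, 18, 19, 20, 6}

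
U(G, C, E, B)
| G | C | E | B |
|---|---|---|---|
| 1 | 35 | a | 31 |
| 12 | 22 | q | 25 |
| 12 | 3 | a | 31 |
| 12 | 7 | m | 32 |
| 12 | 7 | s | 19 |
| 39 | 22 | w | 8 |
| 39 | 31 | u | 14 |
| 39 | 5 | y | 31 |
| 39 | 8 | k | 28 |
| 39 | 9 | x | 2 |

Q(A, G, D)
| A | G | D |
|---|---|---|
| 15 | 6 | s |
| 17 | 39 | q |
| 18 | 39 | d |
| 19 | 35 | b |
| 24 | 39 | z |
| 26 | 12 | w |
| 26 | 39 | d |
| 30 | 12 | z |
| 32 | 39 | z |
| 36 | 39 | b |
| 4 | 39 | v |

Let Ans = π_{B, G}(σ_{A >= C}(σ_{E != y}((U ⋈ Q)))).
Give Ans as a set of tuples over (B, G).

Natural join on G: {(12, 22, q, 25, 26, w), (12, 22, q, 25, 30, z), (12, 3, a, 31, 26, w), (12, 3, a, 31, 30, z), (12, 7, m, 32, 26, w), (12, 7, m, 32, 30, z), (12, 7, s, 19, 26, w), (12, 7, s, 19, 30, z), (39, 22, w, 8, 17, q), (39, 22, w, 8, 18, d), (39, 22, w, 8, 24, z), (39, 22, w, 8, 26, d), (39, 22, w, 8, 32, z), (39, 22, w, 8, 36, b), (39, 22, w, 8, 4, v), (39, 31, u, 14, 17, q), (39, 31, u, 14, 18, d), (39, 31, u, 14, 24, z), (39, 31, u, 14, 26, d), (39, 31, u, 14, 32, z), (39, 31, u, 14, 36, b), (39, 31, u, 14, 4, v), (39, 5, y, 31, 17, q), (39, 5, y, 31, 18, d), (39, 5, y, 31, 24, z), (39, 5, y, 31, 26, d), (39, 5, y, 31, 32, z), (39, 5, y, 31, 36, b), (39, 5, y, 31, 4, v), (39, 8, k, 28, 17, q), (39, 8, k, 28, 18, d), (39, 8, k, 28, 24, z), (39, 8, k, 28, 26, d), (39, 8, k, 28, 32, z), (39, 8, k, 28, 36, b), (39, 8, k, 28, 4, v), (39, 9, x, 2, 17, q), (39, 9, x, 2, 18, d), (39, 9, x, 2, 24, z), (39, 9, x, 2, 26, d), (39, 9, x, 2, 32, z), (39, 9, x, 2, 36, b), (39, 9, x, 2, 4, v)}
σ[E != y]: keep tuples satisfying E != y → {(12, 22, q, 25, 26, w), (12, 22, q, 25, 30, z), (12, 3, a, 31, 26, w), (12, 3, a, 31, 30, z), (12, 7, m, 32, 26, w), (12, 7, m, 32, 30, z), (12, 7, s, 19, 26, w), (12, 7, s, 19, 30, z), (39, 22, w, 8, 17, q), (39, 22, w, 8, 18, d), (39, 22, w, 8, 24, z), (39, 22, w, 8, 26, d), (39, 22, w, 8, 32, z), (39, 22, w, 8, 36, b), (39, 22, w, 8, 4, v), (39, 31, u, 14, 17, q), (39, 31, u, 14, 18, d), (39, 31, u, 14, 24, z), (39, 31, u, 14, 26, d), (39, 31, u, 14, 32, z), (39, 31, u, 14, 36, b), (39, 31, u, 14, 4, v), (39, 8, k, 28, 17, q), (39, 8, k, 28, 18, d), (39, 8, k, 28, 24, z), (39, 8, k, 28, 26, d), (39, 8, k, 28, 32, z), (39, 8, k, 28, 36, b), (39, 8, k, 28, 4, v), (39, 9, x, 2, 17, q), (39, 9, x, 2, 18, d), (39, 9, x, 2, 24, z), (39, 9, x, 2, 26, d), (39, 9, x, 2, 32, z), (39, 9, x, 2, 36, b), (39, 9, x, 2, 4, v)}
σ[A >= C]: keep tuples satisfying A >= C → {(12, 22, q, 25, 26, w), (12, 22, q, 25, 30, z), (12, 3, a, 31, 26, w), (12, 3, a, 31, 30, z), (12, 7, m, 32, 26, w), (12, 7, m, 32, 30, z), (12, 7, s, 19, 26, w), (12, 7, s, 19, 30, z), (39, 22, w, 8, 24, z), (39, 22, w, 8, 26, d), (39, 22, w, 8, 32, z), (39, 22, w, 8, 36, b), (39, 31, u, 14, 32, z), (39, 31, u, 14, 36, b), (39, 8, k, 28, 17, q), (39, 8, k, 28, 18, d), (39, 8, k, 28, 24, z), (39, 8, k, 28, 26, d), (39, 8, k, 28, 32, z), (39, 8, k, 28, 36, b), (39, 9, x, 2, 17, q), (39, 9, x, 2, 18, d), (39, 9, x, 2, 24, z), (39, 9, x, 2, 26, d), (39, 9, x, 2, 32, z), (39, 9, x, 2, 36, b)}
π[B, G]: project onto (B, G) (18 duplicate(s) eliminated) → {(14, 39), (19, 12), (2, 39), (25, 12), (28, 39), (31, 12), (32, 12), (8, 39)}

{(14, 39), (19, 12), (2, 39), (25, 12), (28, 39), (31, 12), (32, 12), (8, 39)}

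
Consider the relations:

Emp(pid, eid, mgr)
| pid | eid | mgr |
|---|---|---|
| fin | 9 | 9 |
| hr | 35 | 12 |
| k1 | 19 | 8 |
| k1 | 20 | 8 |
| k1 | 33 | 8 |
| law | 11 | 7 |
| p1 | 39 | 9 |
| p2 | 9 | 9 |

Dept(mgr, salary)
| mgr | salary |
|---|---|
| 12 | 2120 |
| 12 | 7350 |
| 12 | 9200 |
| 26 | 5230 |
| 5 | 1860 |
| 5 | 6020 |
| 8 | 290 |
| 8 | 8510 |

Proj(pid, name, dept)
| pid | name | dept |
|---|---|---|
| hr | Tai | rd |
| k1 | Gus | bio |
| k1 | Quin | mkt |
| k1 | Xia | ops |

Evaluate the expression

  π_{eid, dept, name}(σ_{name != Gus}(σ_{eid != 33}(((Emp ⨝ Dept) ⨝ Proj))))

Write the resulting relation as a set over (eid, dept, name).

Natural join on mgr: {(hr, 35, 12, 2120), (hr, 35, 12, 7350), (hr, 35, 12, 9200), (k1, 19, 8, 290), (k1, 19, 8, 8510), (k1, 20, 8, 290), (k1, 20, 8, 8510), (k1, 33, 8, 290), (k1, 33, 8, 8510)}
Natural join on pid: {(hr, 35, 12, 2120, Tai, rd), (hr, 35, 12, 7350, Tai, rd), (hr, 35, 12, 9200, Tai, rd), (k1, 19, 8, 290, Gus, bio), (k1, 19, 8, 290, Quin, mkt), (k1, 19, 8, 290, Xia, ops), (k1, 19, 8, 8510, Gus, bio), (k1, 19, 8, 8510, Quin, mkt), (k1, 19, 8, 8510, Xia, ops), (k1, 20, 8, 290, Gus, bio), (k1, 20, 8, 290, Quin, mkt), (k1, 20, 8, 290, Xia, ops), (k1, 20, 8, 8510, Gus, bio), (k1, 20, 8, 8510, Quin, mkt), (k1, 20, 8, 8510, Xia, ops), (k1, 33, 8, 290, Gus, bio), (k1, 33, 8, 290, Quin, mkt), (k1, 33, 8, 290, Xia, ops), (k1, 33, 8, 8510, Gus, bio), (k1, 33, 8, 8510, Quin, mkt), (k1, 33, 8, 8510, Xia, ops)}
Apply σ_{eid != 33}; surviving tuples: {(hr, 35, 12, 2120, Tai, rd), (hr, 35, 12, 7350, Tai, rd), (hr, 35, 12, 9200, Tai, rd), (k1, 19, 8, 290, Gus, bio), (k1, 19, 8, 290, Quin, mkt), (k1, 19, 8, 290, Xia, ops), (k1, 19, 8, 8510, Gus, bio), (k1, 19, 8, 8510, Quin, mkt), (k1, 19, 8, 8510, Xia, ops), (k1, 20, 8, 290, Gus, bio), (k1, 20, 8, 290, Quin, mkt), (k1, 20, 8, 290, Xia, ops), (k1, 20, 8, 8510, Gus, bio), (k1, 20, 8, 8510, Quin, mkt), (k1, 20, 8, 8510, Xia, ops)}
Apply σ_{name != Gus}; surviving tuples: {(hr, 35, 12, 2120, Tai, rd), (hr, 35, 12, 7350, Tai, rd), (hr, 35, 12, 9200, Tai, rd), (k1, 19, 8, 290, Quin, mkt), (k1, 19, 8, 290, Xia, ops), (k1, 19, 8, 8510, Quin, mkt), (k1, 19, 8, 8510, Xia, ops), (k1, 20, 8, 290, Quin, mkt), (k1, 20, 8, 290, Xia, ops), (k1, 20, 8, 8510, Quin, mkt), (k1, 20, 8, 8510, Xia, ops)}
Keep only column(s) eid, dept, name (6 duplicate(s) eliminated): {(19, mkt, Quin), (19, ops, Xia), (20, mkt, Quin), (20, ops, Xia), (35, rd, Tai)}

{(19, mkt, Quin), (19, ops, Xia), (20, mkt, Quin), (20, ops, Xia), (35, rd, Tai)}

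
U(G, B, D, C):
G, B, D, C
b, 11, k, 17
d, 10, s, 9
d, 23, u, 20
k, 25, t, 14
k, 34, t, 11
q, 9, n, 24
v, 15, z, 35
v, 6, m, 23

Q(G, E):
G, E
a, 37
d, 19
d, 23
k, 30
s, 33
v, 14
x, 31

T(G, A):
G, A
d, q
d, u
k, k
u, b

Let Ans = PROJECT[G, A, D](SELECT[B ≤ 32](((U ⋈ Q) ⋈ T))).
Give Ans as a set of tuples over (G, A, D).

{(d, q, s), (d, q, u), (d, u, s), (d, u, u), (k, k, t)}

U ⋈ Q (natural join on G): {(d, 10, s, 9, 19), (d, 10, s, 9, 23), (d, 23, u, 20, 19), (d, 23, u, 20, 23), (k, 25, t, 14, 30), (k, 34, t, 11, 30), (v, 15, z, 35, 14), (v, 6, m, 23, 14)}
(U ⋈ Q) ⋈ T (natural join on G): {(d, 10, s, 9, 19, q), (d, 10, s, 9, 19, u), (d, 10, s, 9, 23, q), (d, 10, s, 9, 23, u), (d, 23, u, 20, 19, q), (d, 23, u, 20, 19, u), (d, 23, u, 20, 23, q), (d, 23, u, 20, 23, u), (k, 25, t, 14, 30, k), (k, 34, t, 11, 30, k)}
Filtering on B ≤ 32 leaves {(d, 10, s, 9, 19, q), (d, 10, s, 9, 19, u), (d, 10, s, 9, 23, q), (d, 10, s, 9, 23, u), (d, 23, u, 20, 19, q), (d, 23, u, 20, 19, u), (d, 23, u, 20, 23, q), (d, 23, u, 20, 23, u), (k, 25, t, 14, 30, k)}.
Keep only column(s) G, A, D (4 duplicate(s) eliminated): {(d, q, s), (d, q, u), (d, u, s), (d, u, u), (k, k, t)}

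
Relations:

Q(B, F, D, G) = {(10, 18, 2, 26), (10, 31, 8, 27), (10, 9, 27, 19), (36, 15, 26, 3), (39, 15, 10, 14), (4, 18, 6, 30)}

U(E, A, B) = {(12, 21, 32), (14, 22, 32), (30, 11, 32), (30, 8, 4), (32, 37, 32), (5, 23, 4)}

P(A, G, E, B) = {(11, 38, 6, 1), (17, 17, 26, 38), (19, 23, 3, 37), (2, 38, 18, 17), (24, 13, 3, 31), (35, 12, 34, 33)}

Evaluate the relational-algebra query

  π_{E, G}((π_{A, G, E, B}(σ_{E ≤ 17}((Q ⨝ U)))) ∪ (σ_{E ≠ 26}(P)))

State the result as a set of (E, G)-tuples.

Natural join on B: {(4, 18, 6, 30, 30, 8), (4, 18, 6, 30, 5, 23)}
Apply σ_{E ≤ 17}; surviving tuples: {(4, 18, 6, 30, 5, 23)}
π[A, G, E, B]: project onto (A, G, E, B) → {(23, 30, 5, 4)}
Apply σ_{E ≠ 26}; surviving tuples: {(11, 38, 6, 1), (19, 23, 3, 37), (2, 38, 18, 17), (24, 13, 3, 31), (35, 12, 34, 33)}
Union: {(23, 30, 5, 4)} with {(11, 38, 6, 1), (19, 23, 3, 37), (2, 38, 18, 17), (24, 13, 3, 31), (35, 12, 34, 33)} → {(11, 38, 6, 1), (19, 23, 3, 37), (2, 38, 18, 17), (23, 30, 5, 4), (24, 13, 3, 31), (35, 12, 34, 33)}
π[E, G]: project onto (E, G) → {(18, 38), (3, 13), (3, 23), (34, 12), (5, 30), (6, 38)}

{(18, 38), (3, 13), (3, 23), (34, 12), (5, 30), (6, 38)}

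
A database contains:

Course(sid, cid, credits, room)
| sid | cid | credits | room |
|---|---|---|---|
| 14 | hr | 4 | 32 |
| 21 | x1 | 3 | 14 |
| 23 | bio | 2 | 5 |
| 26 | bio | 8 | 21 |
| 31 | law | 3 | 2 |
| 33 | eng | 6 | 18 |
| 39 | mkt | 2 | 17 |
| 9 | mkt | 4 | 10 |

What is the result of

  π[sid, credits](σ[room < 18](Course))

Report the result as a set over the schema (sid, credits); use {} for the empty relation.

{(21, 3), (23, 2), (31, 3), (39, 2), (9, 4)}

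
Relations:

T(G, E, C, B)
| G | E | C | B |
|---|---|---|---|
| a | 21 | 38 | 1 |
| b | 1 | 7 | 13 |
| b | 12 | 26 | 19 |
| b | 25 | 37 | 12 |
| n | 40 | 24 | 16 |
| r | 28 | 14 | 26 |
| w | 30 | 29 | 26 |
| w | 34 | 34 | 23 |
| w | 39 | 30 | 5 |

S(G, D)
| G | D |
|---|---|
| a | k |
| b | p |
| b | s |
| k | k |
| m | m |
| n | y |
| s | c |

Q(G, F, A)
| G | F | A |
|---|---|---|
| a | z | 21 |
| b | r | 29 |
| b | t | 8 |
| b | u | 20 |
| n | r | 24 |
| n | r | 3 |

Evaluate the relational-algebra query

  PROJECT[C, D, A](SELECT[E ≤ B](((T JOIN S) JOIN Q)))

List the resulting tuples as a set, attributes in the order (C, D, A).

{(26, p, 20), (26, p, 29), (26, p, 8), (26, s, 20), (26, s, 29), (26, s, 8), (7, p, 20), (7, p, 29), (7, p, 8), (7, s, 20), (7, s, 29), (7, s, 8)}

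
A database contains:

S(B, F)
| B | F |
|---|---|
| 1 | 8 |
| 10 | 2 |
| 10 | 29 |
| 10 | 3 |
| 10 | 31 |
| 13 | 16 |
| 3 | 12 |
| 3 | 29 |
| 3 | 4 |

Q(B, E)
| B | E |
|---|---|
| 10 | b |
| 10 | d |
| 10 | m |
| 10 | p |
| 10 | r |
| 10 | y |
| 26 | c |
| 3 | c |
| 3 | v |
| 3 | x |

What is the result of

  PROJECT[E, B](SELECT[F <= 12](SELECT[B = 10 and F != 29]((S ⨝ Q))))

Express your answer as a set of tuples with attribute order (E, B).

{(b, 10), (d, 10), (m, 10), (p, 10), (r, 10), (y, 10)}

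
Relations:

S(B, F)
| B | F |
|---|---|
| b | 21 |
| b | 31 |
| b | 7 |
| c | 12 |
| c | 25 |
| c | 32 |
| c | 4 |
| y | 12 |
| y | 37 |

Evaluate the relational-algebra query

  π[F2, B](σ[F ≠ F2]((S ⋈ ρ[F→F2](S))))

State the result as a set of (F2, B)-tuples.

{(12, c), (12, y), (21, b), (25, c), (31, b), (32, c), (37, y), (4, c), (7, b)}

ρ[F→F2]: schema becomes (B, F2); tuples unchanged.
S ⋈ ρ[F→F2](S) (natural join on B): {(b, 21, 21), (b, 21, 31), (b, 21, 7), (b, 31, 21), (b, 31, 31), (b, 31, 7), (b, 7, 21), (b, 7, 31), (b, 7, 7), (c, 12, 12), (c, 12, 25), (c, 12, 32), (c, 12, 4), (c, 25, 12), (c, 25, 25), (c, 25, 32), (c, 25, 4), (c, 32, 12), (c, 32, 25), (c, 32, 32), (c, 32, 4), (c, 4, 12), (c, 4, 25), (c, 4, 32), (c, 4, 4), (y, 12, 12), (y, 12, 37), (y, 37, 12), (y, 37, 37)}
σ[F ≠ F2]: keep tuples satisfying F ≠ F2 → {(b, 21, 31), (b, 21, 7), (b, 31, 21), (b, 31, 7), (b, 7, 21), (b, 7, 31), (c, 12, 25), (c, 12, 32), (c, 12, 4), (c, 25, 12), (c, 25, 32), (c, 25, 4), (c, 32, 12), (c, 32, 25), (c, 32, 4), (c, 4, 12), (c, 4, 25), (c, 4, 32), (y, 12, 37), (y, 37, 12)}
Keep only column(s) F2, B (11 duplicate(s) eliminated): {(12, c), (12, y), (21, b), (25, c), (31, b), (32, c), (37, y), (4, c), (7, b)}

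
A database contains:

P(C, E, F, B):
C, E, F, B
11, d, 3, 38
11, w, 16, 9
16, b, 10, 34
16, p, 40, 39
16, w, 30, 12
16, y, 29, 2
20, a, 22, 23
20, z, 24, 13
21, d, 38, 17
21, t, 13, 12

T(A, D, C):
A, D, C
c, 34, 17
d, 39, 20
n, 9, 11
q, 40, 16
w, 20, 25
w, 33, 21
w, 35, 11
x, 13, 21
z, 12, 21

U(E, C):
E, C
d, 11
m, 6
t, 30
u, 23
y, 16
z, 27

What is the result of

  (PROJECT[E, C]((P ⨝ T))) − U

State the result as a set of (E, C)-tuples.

Natural join on C: {(11, d, 3, 38, n, 9), (11, d, 3, 38, w, 35), (11, w, 16, 9, n, 9), (11, w, 16, 9, w, 35), (16, b, 10, 34, q, 40), (16, p, 40, 39, q, 40), (16, w, 30, 12, q, 40), (16, y, 29, 2, q, 40), (20, a, 22, 23, d, 39), (20, z, 24, 13, d, 39), (21, d, 38, 17, w, 33), (21, d, 38, 17, x, 13), (21, d, 38, 17, z, 12), (21, t, 13, 12, w, 33), (21, t, 13, 12, x, 13), (21, t, 13, 12, z, 12)}
Keep only column(s) E, C (6 duplicate(s) eliminated): {(a, 20), (b, 16), (d, 11), (d, 21), (p, 16), (t, 21), (w, 11), (w, 16), (y, 16), (z, 20)}
Difference: {(a, 20), (b, 16), (d, 11), (d, 21), (p, 16), (t, 21), (w, 11), (w, 16), (y, 16), (z, 20)} with {(d, 11), (m, 6), (t, 30), (u, 23), (y, 16), (z, 27)} → {(a, 20), (b, 16), (d, 21), (p, 16), (t, 21), (w, 11), (w, 16), (z, 20)}

{(a, 20), (b, 16), (d, 21), (p, 16), (t, 21), (w, 11), (w, 16), (z, 20)}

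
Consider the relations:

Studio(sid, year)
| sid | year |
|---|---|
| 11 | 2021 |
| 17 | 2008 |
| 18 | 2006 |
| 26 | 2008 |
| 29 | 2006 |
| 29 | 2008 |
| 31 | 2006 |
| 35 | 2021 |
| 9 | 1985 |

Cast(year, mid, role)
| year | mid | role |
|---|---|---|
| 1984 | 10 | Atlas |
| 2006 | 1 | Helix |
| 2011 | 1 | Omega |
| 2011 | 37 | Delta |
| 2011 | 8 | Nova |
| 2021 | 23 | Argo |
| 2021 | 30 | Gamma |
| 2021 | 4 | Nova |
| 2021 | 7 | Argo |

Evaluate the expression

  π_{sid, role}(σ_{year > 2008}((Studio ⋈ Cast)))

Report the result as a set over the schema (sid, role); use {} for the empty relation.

{(11, Argo), (11, Gamma), (11, Nova), (35, Argo), (35, Gamma), (35, Nova)}

Natural join on year: {(11, 2021, 23, Argo), (11, 2021, 30, Gamma), (11, 2021, 4, Nova), (11, 2021, 7, Argo), (18, 2006, 1, Helix), (29, 2006, 1, Helix), (31, 2006, 1, Helix), (35, 2021, 23, Argo), (35, 2021, 30, Gamma), (35, 2021, 4, Nova), (35, 2021, 7, Argo)}
σ[year > 2008]: keep tuples satisfying year > 2008 → {(11, 2021, 23, Argo), (11, 2021, 30, Gamma), (11, 2021, 4, Nova), (11, 2021, 7, Argo), (35, 2021, 23, Argo), (35, 2021, 30, Gamma), (35, 2021, 4, Nova), (35, 2021, 7, Argo)}
Projecting to sid, role (2 duplicate(s) eliminated): {(11, Argo), (11, Gamma), (11, Nova), (35, Argo), (35, Gamma), (35, Nova)}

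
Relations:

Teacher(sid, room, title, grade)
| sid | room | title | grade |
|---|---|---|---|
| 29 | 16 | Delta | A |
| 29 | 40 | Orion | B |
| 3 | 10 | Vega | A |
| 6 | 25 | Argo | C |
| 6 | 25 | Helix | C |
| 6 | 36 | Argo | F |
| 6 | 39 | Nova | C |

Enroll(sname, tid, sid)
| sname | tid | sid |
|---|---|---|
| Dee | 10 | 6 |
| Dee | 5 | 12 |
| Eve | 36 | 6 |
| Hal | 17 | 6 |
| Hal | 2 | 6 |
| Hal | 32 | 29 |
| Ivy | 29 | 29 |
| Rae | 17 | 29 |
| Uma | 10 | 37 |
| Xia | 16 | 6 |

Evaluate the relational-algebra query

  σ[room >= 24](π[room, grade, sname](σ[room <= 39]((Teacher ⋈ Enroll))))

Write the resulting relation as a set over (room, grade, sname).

{(25, C, Dee), (25, C, Eve), (25, C, Hal), (25, C, Xia), (36, F, Dee), (36, F, Eve), (36, F, Hal), (36, F, Xia), (39, C, Dee), (39, C, Eve), (39, C, Hal), (39, C, Xia)}

Teacher ⋈ Enroll (natural join on sid): {(29, 16, Delta, A, Hal, 32), (29, 16, Delta, A, Ivy, 29), (29, 16, Delta, A, Rae, 17), (29, 40, Orion, B, Hal, 32), (29, 40, Orion, B, Ivy, 29), (29, 40, Orion, B, Rae, 17), (6, 25, Argo, C, Dee, 10), (6, 25, Argo, C, Eve, 36), (6, 25, Argo, C, Hal, 17), (6, 25, Argo, C, Hal, 2), (6, 25, Argo, C, Xia, 16), (6, 25, Helix, C, Dee, 10), (6, 25, Helix, C, Eve, 36), (6, 25, Helix, C, Hal, 17), (6, 25, Helix, C, Hal, 2), (6, 25, Helix, C, Xia, 16), (6, 36, Argo, F, Dee, 10), (6, 36, Argo, F, Eve, 36), (6, 36, Argo, F, Hal, 17), (6, 36, Argo, F, Hal, 2), (6, 36, Argo, F, Xia, 16), (6, 39, Nova, C, Dee, 10), (6, 39, Nova, C, Eve, 36), (6, 39, Nova, C, Hal, 17), (6, 39, Nova, C, Hal, 2), (6, 39, Nova, C, Xia, 16)}
Selection room <= 39: {(29, 16, Delta, A, Hal, 32), (29, 16, Delta, A, Ivy, 29), (29, 16, Delta, A, Rae, 17), (6, 25, Argo, C, Dee, 10), (6, 25, Argo, C, Eve, 36), (6, 25, Argo, C, Hal, 17), (6, 25, Argo, C, Hal, 2), (6, 25, Argo, C, Xia, 16), (6, 25, Helix, C, Dee, 10), (6, 25, Helix, C, Eve, 36), (6, 25, Helix, C, Hal, 17), (6, 25, Helix, C, Hal, 2), (6, 25, Helix, C, Xia, 16), (6, 36, Argo, F, Dee, 10), (6, 36, Argo, F, Eve, 36), (6, 36, Argo, F, Hal, 17), (6, 36, Argo, F, Hal, 2), (6, 36, Argo, F, Xia, 16), (6, 39, Nova, C, Dee, 10), (6, 39, Nova, C, Eve, 36), (6, 39, Nova, C, Hal, 17), (6, 39, Nova, C, Hal, 2), (6, 39, Nova, C, Xia, 16)}
π[room, grade, sname]: project onto (room, grade, sname) (8 duplicate(s) eliminated) → {(16, A, Hal), (16, A, Ivy), (16, A, Rae), (25, C, Dee), (25, C, Eve), (25, C, Hal), (25, C, Xia), (36, F, Dee), (36, F, Eve), (36, F, Hal), (36, F, Xia), (39, C, Dee), (39, C, Eve), (39, C, Hal), (39, C, Xia)}
Selection room >= 24: {(25, C, Dee), (25, C, Eve), (25, C, Hal), (25, C, Xia), (36, F, Dee), (36, F, Eve), (36, F, Hal), (36, F, Xia), (39, C, Dee), (39, C, Eve), (39, C, Hal), (39, C, Xia)}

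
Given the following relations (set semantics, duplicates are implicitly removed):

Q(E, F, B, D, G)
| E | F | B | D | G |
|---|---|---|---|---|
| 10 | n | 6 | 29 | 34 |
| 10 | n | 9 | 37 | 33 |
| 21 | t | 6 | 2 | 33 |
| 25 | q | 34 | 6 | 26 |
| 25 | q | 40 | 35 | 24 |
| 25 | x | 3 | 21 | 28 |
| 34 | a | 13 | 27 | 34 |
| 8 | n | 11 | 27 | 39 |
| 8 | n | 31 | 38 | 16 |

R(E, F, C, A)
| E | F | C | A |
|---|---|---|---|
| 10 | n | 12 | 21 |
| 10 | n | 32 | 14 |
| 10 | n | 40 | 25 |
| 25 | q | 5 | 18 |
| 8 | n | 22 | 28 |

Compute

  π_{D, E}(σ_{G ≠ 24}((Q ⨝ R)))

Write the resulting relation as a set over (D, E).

Joining Q and R on E, F yields {(10, n, 6, 29, 34, 12, 21), (10, n, 6, 29, 34, 32, 14), (10, n, 6, 29, 34, 40, 25), (10, n, 9, 37, 33, 12, 21), (10, n, 9, 37, 33, 32, 14), (10, n, 9, 37, 33, 40, 25), (25, q, 34, 6, 26, 5, 18), (25, q, 40, 35, 24, 5, 18), (8, n, 11, 27, 39, 22, 28), (8, n, 31, 38, 16, 22, 28)}.
σ[G ≠ 24]: keep tuples satisfying G ≠ 24 → {(10, n, 6, 29, 34, 12, 21), (10, n, 6, 29, 34, 32, 14), (10, n, 6, 29, 34, 40, 25), (10, n, 9, 37, 33, 12, 21), (10, n, 9, 37, 33, 32, 14), (10, n, 9, 37, 33, 40, 25), (25, q, 34, 6, 26, 5, 18), (8, n, 11, 27, 39, 22, 28), (8, n, 31, 38, 16, 22, 28)}
π[D, E]: project onto (D, E) (4 duplicate(s) eliminated) → {(27, 8), (29, 10), (37, 10), (38, 8), (6, 25)}

{(27, 8), (29, 10), (37, 10), (38, 8), (6, 25)}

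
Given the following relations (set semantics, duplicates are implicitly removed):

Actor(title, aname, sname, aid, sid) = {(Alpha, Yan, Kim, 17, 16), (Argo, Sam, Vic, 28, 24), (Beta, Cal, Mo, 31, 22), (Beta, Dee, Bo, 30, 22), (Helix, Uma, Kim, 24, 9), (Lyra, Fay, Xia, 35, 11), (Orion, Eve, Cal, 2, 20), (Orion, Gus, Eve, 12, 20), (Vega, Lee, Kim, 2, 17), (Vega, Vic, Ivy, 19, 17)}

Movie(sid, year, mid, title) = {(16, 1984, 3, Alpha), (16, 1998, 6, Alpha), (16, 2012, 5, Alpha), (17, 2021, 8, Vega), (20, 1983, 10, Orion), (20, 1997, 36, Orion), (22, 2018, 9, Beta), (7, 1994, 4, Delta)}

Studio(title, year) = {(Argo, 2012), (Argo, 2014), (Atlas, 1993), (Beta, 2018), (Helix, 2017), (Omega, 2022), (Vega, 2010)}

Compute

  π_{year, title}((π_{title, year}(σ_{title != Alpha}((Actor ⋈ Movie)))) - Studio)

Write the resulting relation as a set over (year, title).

{(1983, Orion), (1997, Orion), (2021, Vega)}

Joining Actor and Movie on title, sid yields {(Alpha, Yan, Kim, 17, 16, 1984, 3), (Alpha, Yan, Kim, 17, 16, 1998, 6), (Alpha, Yan, Kim, 17, 16, 2012, 5), (Beta, Cal, Mo, 31, 22, 2018, 9), (Beta, Dee, Bo, 30, 22, 2018, 9), (Orion, Eve, Cal, 2, 20, 1983, 10), (Orion, Eve, Cal, 2, 20, 1997, 36), (Orion, Gus, Eve, 12, 20, 1983, 10), (Orion, Gus, Eve, 12, 20, 1997, 36), (Vega, Lee, Kim, 2, 17, 2021, 8), (Vega, Vic, Ivy, 19, 17, 2021, 8)}.
Filtering on title != Alpha leaves {(Beta, Cal, Mo, 31, 22, 2018, 9), (Beta, Dee, Bo, 30, 22, 2018, 9), (Orion, Eve, Cal, 2, 20, 1983, 10), (Orion, Eve, Cal, 2, 20, 1997, 36), (Orion, Gus, Eve, 12, 20, 1983, 10), (Orion, Gus, Eve, 12, 20, 1997, 36), (Vega, Lee, Kim, 2, 17, 2021, 8), (Vega, Vic, Ivy, 19, 17, 2021, 8)}.
π[title, year]: project onto (title, year) (4 duplicate(s) eliminated) → {(Beta, 2018), (Orion, 1983), (Orion, 1997), (Vega, 2021)}
Difference: {(Beta, 2018), (Orion, 1983), (Orion, 1997), (Vega, 2021)} with {(Argo, 2012), (Argo, 2014), (Atlas, 1993), (Beta, 2018), (Helix, 2017), (Omega, 2022), (Vega, 2010)} → {(Orion, 1983), (Orion, 1997), (Vega, 2021)}
π[year, title]: project onto (year, title) → {(1983, Orion), (1997, Orion), (2021, Vega)}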